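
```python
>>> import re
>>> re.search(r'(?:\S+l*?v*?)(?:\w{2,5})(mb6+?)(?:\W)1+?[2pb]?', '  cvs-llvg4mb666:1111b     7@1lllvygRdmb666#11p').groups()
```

Pattern: one or more of a non-whitespace character, then zero or more of the literal 'l' (lazy), then zero or more of a literal 'v' (lazy) (non-capturing group); then 2 to 5 of a word character (non-capturing group); then the literal 'mb', then one or more of the literal '6' (lazy) (captured); then a non-word character (non-capturing group); then one or more of a literal '1' (lazy), then optionally one of [2pb].
`search` walks the string left to right and returns the first match it finds.
The match spans [2:18] → 'cvs-llvg4mb666:1'.
Captured: group 1 = 'mb666'.

('mb666',)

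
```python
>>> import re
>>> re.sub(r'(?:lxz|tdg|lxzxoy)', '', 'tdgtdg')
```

''

Matches: at [0:3] → 'tdg'; at [3:6] → 'tdg'.
Every occurrence is swapped for ''.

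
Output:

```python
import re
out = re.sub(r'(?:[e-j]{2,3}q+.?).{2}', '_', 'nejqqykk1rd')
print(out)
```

This matches 2 to 3 of a character in [e-j], then one or more of a literal 'q', then optionally any character (non-capturing group); then exactly 2 of any character.
Matches: at [1:8] → 'ejqqykk'.
Every occurrence is swapped for '_'.

n_1rd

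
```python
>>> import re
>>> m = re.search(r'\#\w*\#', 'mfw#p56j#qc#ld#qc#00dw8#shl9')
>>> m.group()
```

'#p56j#'

`re.search` tries every starting position until one works.
The match spans [3:9] → '#p56j#'.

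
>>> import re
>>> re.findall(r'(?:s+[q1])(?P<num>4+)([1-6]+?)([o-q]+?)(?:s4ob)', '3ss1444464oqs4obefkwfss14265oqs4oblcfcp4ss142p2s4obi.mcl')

The pattern matches one or more of the literal 's', then one of [q1] (non-capturing group); then one or more of a literal '4' (captured as 'num'); then one or more of a character in [1-6] (lazy) (captured); then one or more of a character in [o-q] (lazy) (captured); then the literal 's4', then the literal 'ob' (non-capturing group).
Matches: at [1:16] match 'ss1444464oqs4ob', groups = ('4444', '64', 'oq'); at [21:34] match 'ss14265oqs4ob', groups = ('4', '265', 'oq').
`findall` packs the 3 group values into a tuple for every match.

[('4444', '64', 'oq'), ('4', '265', 'oq')]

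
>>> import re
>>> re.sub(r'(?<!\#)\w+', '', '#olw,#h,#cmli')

'#o,#h,#c'

A negative assertion filters positions out without eating any characters.
Matches: at [2:4] → 'lw'; at [10:13] → 'mli'.
`sub` substitutes '' at each match site.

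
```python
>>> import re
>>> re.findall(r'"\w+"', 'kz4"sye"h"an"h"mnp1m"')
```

Walking the string: at [3:8] → '"sye"'; at [9:13] → '"an"'; at [14:21] → '"mnp1m"'.
Since nothing is captured, `findall` lists the 3 matched substrings directly.

['"sye"', '"an"', '"mnp1m"']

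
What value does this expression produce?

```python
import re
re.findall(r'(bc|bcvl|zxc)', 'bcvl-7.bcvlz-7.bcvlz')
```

['bc', 'bc', 'bc']

Branches in `(...|...)` are attempted left-to-right; the first branch that allows the whole pattern to succeed is taken.
Matches: at [0:2] match 'bc', group 1 = 'bc'; at [7:9] match 'bc', group 1 = 'bc'; at [15:17] match 'bc', group 1 = 'bc'.
Because there's exactly one group, `findall` drops the full match and keeps group 1 from each hit.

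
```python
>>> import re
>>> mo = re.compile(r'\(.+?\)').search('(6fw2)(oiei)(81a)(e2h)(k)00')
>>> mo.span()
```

(0, 6)

A non-greedy quantifier consumes as few characters as it can — just enough that the remainder of the pattern still matches from where it stops; whatever follows it matches normally.
The match spans [0:6] → '(6fw2)'.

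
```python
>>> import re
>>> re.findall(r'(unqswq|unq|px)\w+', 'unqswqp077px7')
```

['unqswq']

Alternation tries branches left to right and keeps the first one that lets the overall match succeed at that position.
Walking the string: at [0:13] match 'unqswqp077px7', group 1 = 'unqswq'.
`findall` collects group 1 from the one match (1 total).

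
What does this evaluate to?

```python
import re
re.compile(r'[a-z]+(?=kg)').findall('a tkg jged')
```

['t']

Because the assertion is zero-width, the text it checks is not consumed and won't appear in the result.
Walking the string: at [2:3] → 't'.
With no groups in the pattern, `findall` gives back each whole match — 1 here.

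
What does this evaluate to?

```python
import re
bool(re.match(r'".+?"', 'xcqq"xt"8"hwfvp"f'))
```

`match` is anchored at position 0; if the pattern doesn't fit there, it returns None.
Here the string doesn't start with a match, so the call returns None, and `bool(None)` is False.

False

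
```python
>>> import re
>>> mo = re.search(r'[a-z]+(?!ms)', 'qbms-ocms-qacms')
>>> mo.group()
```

'qbms'

Because the assertion is negative and zero-width, positions next to the forbidden text are skipped.
Unlike `match`, `search` isn't anchored — it looks for the pattern anywhere in the string.
The match spans [0:4] → 'qbms'.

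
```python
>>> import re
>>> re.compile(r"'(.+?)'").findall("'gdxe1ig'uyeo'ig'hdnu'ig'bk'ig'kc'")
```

The `?` after the quantifier makes it lazy — it takes as little as possible before letting the rest of the pattern try.
Matches: at [0:9] match "'gdxe1ig'", group 1 = 'gdxe1ig'; at [13:17] match "'ig'", group 1 = 'ig'; at [21:25] match "'ig'", group 1 = 'ig'; at [27:31] match "'ig'", group 1 = 'ig'.
`findall` collects group 1 from each match (4 total).

['gdxe1ig', 'ig', 'ig', 'ig']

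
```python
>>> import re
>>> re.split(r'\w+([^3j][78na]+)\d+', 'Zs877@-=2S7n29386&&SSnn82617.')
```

Because the pattern has a capturing group, `split` also inserts each captured text between the pieces.

['', '87', '@-=', '7n', '&&', 'n8', '.']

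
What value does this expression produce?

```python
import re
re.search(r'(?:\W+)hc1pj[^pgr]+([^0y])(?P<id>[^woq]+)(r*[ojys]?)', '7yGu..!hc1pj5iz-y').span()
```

(4, 17)

The pattern matches one or more of a non-word character (non-capturing group); then the literal 'hc', then the literal '1pj', then one or more of any character except [pgr]; then any character except [0y] (captured); then one or more of any character except [woq] (captured as 'id'); then zero or more of a literal 'r', then optionally one of [ojys] (captured).
`re.search` tries every starting position until one works.
The match spans [4:17] → '..!hc1pj5iz-y'.
Captured: group 1 = '-', group 2 = 'y', group 3 = ''.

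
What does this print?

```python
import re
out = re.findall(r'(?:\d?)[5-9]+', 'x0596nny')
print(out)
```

['0596']

Pattern: optionally a digit (non-capturing group); then one or more of a character in [5-9].
`findall` yields the raw match text (1 of them) because the pattern has no groups.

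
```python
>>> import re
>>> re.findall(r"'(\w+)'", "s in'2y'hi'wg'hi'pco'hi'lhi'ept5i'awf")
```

One capturing group, so `findall` returns just the captured substring from each match — 4 in all.

['2y', 'wg', 'pco', 'lhi']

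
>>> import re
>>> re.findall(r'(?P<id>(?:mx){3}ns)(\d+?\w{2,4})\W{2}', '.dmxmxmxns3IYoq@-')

[('mxmxmxns', '3IYoq')]

This matches the literal 'mx' repeated 3 times, then the literal 'ns' (captured as 'id'); then one or more of a digit (lazy), then 2 to 4 of a word character (captured); then exactly 2 of a non-word character.
Matches: at [2:17] match 'mxmxmxns3IYoq@-', groups = ('mxmxmxns', '3IYoq').
2 groups means the one result is a tuple of 2 captured strings — 1 here.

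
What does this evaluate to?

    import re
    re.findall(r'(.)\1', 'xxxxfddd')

After group 1 captures some text, `\1` only succeeds where that same text appears again.
Walking the string: at [0:2] match 'xx', group 1 = 'x'; at [2:4] match 'xx', group 1 = 'x'; at [5:7] match 'dd', group 1 = 'd'.
`findall` collects group 1 from each match (3 total).

['x', 'x', 'd']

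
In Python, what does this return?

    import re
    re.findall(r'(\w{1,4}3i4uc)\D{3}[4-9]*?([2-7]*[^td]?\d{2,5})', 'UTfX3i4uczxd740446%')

[('UTfX3i4uc', '740446')]

A non-greedy quantifier consumes as few characters as it can — just enough that the remainder of the pattern still matches from where it stops; whatever follows it matches normally.
Multiple groups make `findall` return tuples — one 2-tuple for the one match.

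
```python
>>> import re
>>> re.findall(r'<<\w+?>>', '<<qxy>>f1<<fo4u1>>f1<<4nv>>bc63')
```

Matches: at [0:7] → '<<qxy>>'; at [9:18] → '<<fo4u1>>'; at [20:27] → '<<4nv>>'.
With no groups in the pattern, `findall` gives back each whole match — 3 here.

['<<qxy>>', '<<fo4u1>>', '<<4nv>>']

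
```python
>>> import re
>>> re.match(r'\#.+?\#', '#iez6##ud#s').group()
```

'#iez6#'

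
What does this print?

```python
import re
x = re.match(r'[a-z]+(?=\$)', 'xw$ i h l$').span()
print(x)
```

(0, 2)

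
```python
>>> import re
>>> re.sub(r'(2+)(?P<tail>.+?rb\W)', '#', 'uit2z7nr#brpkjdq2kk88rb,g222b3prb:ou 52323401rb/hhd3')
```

'uit#g#ou 5#hhd3'

A `+?`/`*?`/`{m,n}?` starts at its minimum and grows only as far as needed for what follows to match.
Every occurrence is swapped for '#'.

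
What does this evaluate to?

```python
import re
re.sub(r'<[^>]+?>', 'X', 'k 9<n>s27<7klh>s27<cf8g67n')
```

Matches: at [3:6] → '<n>'; at [9:15] → '<7klh>'.
`sub` substitutes 'X' at each match site.

'k 9Xs27Xs27<cf8g67n'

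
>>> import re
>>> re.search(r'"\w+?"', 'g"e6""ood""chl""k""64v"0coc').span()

The match spans [1:5] → '"e6"'.

(1, 5)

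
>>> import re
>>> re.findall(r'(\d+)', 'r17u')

['17']

With a single group, `findall` returns only what that group captured — 1 item.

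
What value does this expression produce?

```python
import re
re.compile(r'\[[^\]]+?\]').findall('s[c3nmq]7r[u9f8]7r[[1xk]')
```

No capturing groups, so `findall` returns the 3 full match strings.

['[c3nmq]', '[u9f8]', '[[1xk]']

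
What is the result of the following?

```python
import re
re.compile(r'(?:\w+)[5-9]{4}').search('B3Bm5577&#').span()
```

This matches one or more of a word character (non-capturing group); then exactly 4 of a character in [5-9].
The match spans [0:8] → 'B3Bm5577'.

(0, 8)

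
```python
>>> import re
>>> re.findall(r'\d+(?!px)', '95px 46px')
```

['9', '4']

The negative lookahead/lookbehind blocks any match where the forbidden context is present.
`findall` yields the raw match text (2 of them) because the pattern has no groups.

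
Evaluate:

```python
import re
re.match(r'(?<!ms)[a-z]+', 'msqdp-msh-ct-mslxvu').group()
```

`(?!…)`/`(?<!…)` only lets a position through if the neighbouring text does NOT match; no characters are consumed.
`re.match` only tries the pattern at the start of the string.
The match spans [0:5] → 'msqdp'.

'msqdp'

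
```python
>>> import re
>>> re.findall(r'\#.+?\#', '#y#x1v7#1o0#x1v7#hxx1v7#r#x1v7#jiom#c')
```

['#y#', '#1o0#', '#hxx1v7#', '#x1v7#']

No capturing groups, so `findall` returns the 4 full match strings.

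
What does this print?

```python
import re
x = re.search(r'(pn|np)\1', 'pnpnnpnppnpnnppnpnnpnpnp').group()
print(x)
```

pnpn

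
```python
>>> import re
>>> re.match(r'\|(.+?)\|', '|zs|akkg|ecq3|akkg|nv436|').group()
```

'|zs|'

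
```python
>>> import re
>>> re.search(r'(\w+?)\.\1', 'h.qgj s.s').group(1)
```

The match spans [6:9] → 's.s'.
Captured: group 1 = 's'.

's'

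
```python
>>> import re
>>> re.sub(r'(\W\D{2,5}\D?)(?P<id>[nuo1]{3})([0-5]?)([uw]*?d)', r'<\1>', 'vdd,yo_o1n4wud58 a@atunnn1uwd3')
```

This matches a non-word character, then 2 to 5 of a non-digit, then optionally a non-digit (captured); then exactly 3 of one of [nuo1] (captured as 'id'); then optionally a character in [0-5] (captured); then zero or more of one of [uw] (lazy), then the literal 'd' (captured).
Matches: at [3:14] → ',yo_o1n4wud'; at [16:29] → ' a@atunnn1uwd'.
`\1` in the replacement pulls in group 1's text for each match.

'vdd<,yo_>58< a@atun>3'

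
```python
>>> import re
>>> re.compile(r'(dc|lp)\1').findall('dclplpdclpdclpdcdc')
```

['lp', 'dc']

After group 1 captures some text, `\1` only succeeds where that same text appears again.
Scanning left to right: at [2:6] match 'lplp', group 1 = 'lp'; at [14:18] match 'dcdc', group 1 = 'dc'.
Because there's exactly one group, `findall` drops the full match and keeps group 1 from each hit.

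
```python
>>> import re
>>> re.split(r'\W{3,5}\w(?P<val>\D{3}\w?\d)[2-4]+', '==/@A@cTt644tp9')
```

['', '@cTt6', 'tp9']

This matches 3 to 5 of a non-word character, then a word character; then exactly 3 of a non-digit, then optionally a word character, then a digit (captured as 'val'); then one or more of a character in [2-4].
Matches to split on: at [0:12] → '==/@A@cTt644'.
With a capturing group present, the delimiter's captured portion is kept in the result list.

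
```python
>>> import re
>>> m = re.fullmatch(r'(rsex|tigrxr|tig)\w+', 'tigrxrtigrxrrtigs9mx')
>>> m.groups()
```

`|` is ordered: at each position the engine commits to the first alternative that works.
For `fullmatch`, every character of the input must be accounted for by the pattern.
The match spans [0:20] → 'tigrxrtigrxrrtigs9mx'.
Captured: group 1 = 'tigrxr'.

('tigrxr',)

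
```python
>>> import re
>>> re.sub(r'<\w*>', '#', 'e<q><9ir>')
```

Matches: at [1:4] → '<q>'; at [4:9] → '<9ir>'.
Every occurrence is swapped for '#'.

'e##'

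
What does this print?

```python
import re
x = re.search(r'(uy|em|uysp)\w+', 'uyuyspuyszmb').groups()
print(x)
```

('uy',)

`search` walks the string left to right and returns the first match it finds.
The match spans [0:12] → 'uyuyspuyszmb'.
Captured: group 1 = 'uy'.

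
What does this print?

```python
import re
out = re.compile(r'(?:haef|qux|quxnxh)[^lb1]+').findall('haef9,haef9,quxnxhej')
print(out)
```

Matches: at [0:20] → 'haef9,haef9,quxnxhej'.
`findall` yields the raw match text (1 of them) because the pattern has no groups.

['haef9,haef9,quxnxhej']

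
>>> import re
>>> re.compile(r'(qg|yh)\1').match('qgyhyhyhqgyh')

A backreference is literal: `\1` must see the identical characters the first group matched.
With `match`, the pattern is implicitly anchored at the beginning.
Here position 0 doesn't satisfy it, so the call returns None.

None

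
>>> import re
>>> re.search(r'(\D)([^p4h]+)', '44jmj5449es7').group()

'jmj5'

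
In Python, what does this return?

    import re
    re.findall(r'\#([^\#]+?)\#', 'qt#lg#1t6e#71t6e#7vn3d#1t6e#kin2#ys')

['lg', '71t6e', '1t6e']

Scanning left to right: at [2:6] match '#lg#', group 1 = 'lg'; at [10:17] match '#71t6e#', group 1 = '71t6e'; at [22:28] match '#1t6e#', group 1 = '1t6e'.
With a single group, `findall` returns only what that group captured — 3 items.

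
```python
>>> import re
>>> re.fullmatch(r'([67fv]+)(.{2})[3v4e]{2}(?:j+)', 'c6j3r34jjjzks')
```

For `fullmatch`, every character of the input must be accounted for by the pattern.
Here the string isn't matched end-to-end, so the call returns None.

None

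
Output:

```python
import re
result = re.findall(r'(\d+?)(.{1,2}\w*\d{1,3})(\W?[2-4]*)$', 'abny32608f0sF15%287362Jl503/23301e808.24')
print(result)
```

[('50', '3/23301e808', '.24')]

The `?` after the quantifier makes it lazy — it takes as little as possible before letting the rest of the pattern try.
`findall` packs the 3 group values into a tuple for every match.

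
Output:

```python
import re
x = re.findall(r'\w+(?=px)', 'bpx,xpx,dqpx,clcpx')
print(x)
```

Lookahead/lookbehind check context without consuming it, so the matched span excludes the asserted characters.
`findall` yields the raw match text (4 of them) because the pattern has no groups.

['b', 'x', 'dq', 'clc']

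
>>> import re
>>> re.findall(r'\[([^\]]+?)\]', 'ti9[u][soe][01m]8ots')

Matches: at [3:6] match '[u]', group 1 = 'u'; at [6:11] match '[soe]', group 1 = 'soe'; at [11:16] match '[01m]', group 1 = '01m'.
With a single group, `findall` returns only what that group captured — 3 items.

['u', 'soe', '01m']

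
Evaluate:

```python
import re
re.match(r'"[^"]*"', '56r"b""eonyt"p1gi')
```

None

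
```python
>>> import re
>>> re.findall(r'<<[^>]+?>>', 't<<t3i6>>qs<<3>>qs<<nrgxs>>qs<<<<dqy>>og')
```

Matches: at [1:9] → '<<t3i6>>'; at [11:16] → '<<3>>'; at [18:27] → '<<nrgxs>>'; at [29:38] → '<<<<dqy>>'.
No capturing groups, so `findall` returns the 4 full match strings.

['<<t3i6>>', '<<3>>', '<<nrgxs>>', '<<<<dqy>>']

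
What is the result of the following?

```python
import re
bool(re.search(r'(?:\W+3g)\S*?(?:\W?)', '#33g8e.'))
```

False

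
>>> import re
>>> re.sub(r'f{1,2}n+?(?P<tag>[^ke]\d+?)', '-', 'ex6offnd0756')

`sub` substitutes '-' at each match site.

'ex6o-756'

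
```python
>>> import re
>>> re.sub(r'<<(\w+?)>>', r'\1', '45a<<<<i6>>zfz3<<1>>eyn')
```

The replacement refers to a captured group, so each match is rewritten using its own captured text.

'45a<<i6zfz31eyn'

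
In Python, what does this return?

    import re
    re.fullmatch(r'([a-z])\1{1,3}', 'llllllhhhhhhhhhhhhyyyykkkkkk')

None

The backreference `\1` re-matches whatever the first group consumed, character for character.
For `fullmatch`, every character of the input must be accounted for by the pattern.
Here the string isn't matched end-to-end, so the call returns None.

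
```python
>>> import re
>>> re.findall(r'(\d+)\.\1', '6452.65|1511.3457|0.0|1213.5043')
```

`\1` has to match the exact text group 1 already captured.
Scanning left to right: at [18:21] match '0.0', group 1 = '0'.
`findall` collects group 1 from the one match (1 total).

['0']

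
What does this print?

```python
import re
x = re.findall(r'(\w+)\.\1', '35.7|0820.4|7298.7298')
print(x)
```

['7298']

After group 1 captures some text, `\1` only succeeds where that same text appears again.
Scanning left to right: at [12:21] match '7298.7298', group 1 = '7298'.
`findall` collects group 1 from the one match (1 total).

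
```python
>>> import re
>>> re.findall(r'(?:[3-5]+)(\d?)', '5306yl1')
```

['0']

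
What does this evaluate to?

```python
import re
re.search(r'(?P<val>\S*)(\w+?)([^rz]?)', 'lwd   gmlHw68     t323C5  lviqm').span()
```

Pattern: zero or more of a non-whitespace character (captured as 'val'); then one or more of a word character (lazy) (captured); then optionally any character except [rz] (captured).
`re.search` tries every starting position until one works.
The match spans [0:4] → 'lwd '.
Captured: group 1 = 'lw', group 2 = 'd', group 3 = ' '.

(0, 4)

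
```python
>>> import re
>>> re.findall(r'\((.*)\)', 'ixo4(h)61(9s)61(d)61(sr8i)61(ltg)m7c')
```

['h)61(9s)61(d)61(sr8i)61(ltg']

Scanning left to right: at [4:33] match '(h)61(9s)61(d)61(sr8i)61(ltg)', group 1 = 'h)61(9s)61(d)61(sr8i)61(ltg'.
`findall` collects group 1 from the one match (1 total).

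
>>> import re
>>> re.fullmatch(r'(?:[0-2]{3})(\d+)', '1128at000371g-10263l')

None

`fullmatch` succeeds only if the pattern covers the string from start to end.
Here the string isn't matched end-to-end, so the call returns None.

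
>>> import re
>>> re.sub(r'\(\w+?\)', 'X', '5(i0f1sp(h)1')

'5(i0f1spX1'

Every occurrence is swapped for 'X'.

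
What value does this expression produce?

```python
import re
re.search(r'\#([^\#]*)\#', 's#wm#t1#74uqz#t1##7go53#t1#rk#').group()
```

'#wm#'

The match spans [1:5] → '#wm#'.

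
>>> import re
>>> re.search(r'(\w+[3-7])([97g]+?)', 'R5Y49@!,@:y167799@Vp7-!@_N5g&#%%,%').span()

This matches one or more of a word character, then a character in [3-7] (captured); then one or more of one of [97g] (lazy) (captured).
`search` walks the string left to right and returns the first match it finds.
The match spans [0:5] → 'R5Y49'.
Captured: group 1 = 'R5Y4', group 2 = '9'.

(0, 5)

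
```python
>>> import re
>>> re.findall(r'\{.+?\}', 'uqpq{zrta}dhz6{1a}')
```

A `+?`/`*?`/`{m,n}?` starts at its minimum and grows only as far as needed for what follows to match.
Matches: at [4:10] → '{zrta}'; at [14:18] → '{1a}'.
`findall` yields the raw match text (2 of them) because the pattern has no groups.

['{zrta}', '{1a}']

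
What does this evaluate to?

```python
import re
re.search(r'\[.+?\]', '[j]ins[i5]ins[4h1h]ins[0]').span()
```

(0, 3)

The match spans [0:3] → '[j]'.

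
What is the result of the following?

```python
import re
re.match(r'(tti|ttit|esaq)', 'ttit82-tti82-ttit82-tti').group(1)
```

'tti'

Branches in `(...|...)` are attempted left-to-right; the first branch that allows the whole pattern to succeed is taken.
`re.match` only tries the pattern at the start of the string.
The match spans [0:3] → 'tti'.
Captured: group 1 = 'tti'.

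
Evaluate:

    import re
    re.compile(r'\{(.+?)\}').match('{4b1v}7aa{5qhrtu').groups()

('4b1v',)

`match` is anchored at position 0; if the pattern doesn't fit there, it returns None.
The match spans [0:6] → '{4b1v}'.
Captured: group 1 = '4b1v'.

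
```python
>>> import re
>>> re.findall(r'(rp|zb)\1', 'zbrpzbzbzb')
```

`\1` is not a pattern — it's the concrete string captured by group 1, re-applied verbatim.
Because there's exactly one group, `findall` drops the full match and keeps group 1 from the one hit.

['zb']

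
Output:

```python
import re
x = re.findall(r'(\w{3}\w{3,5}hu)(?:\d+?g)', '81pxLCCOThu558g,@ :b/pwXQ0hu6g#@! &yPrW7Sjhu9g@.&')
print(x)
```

['1pxLCCOThu', 'yPrW7Sjhu']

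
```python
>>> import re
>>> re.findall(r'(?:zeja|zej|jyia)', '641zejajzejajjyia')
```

`|` is ordered: at each position the engine commits to the first alternative that works.
Matches: at [3:7] → 'zeja'; at [8:12] → 'zeja'; at [13:17] → 'jyia'.
Since nothing is captured, `findall` lists the 3 matched substrings directly.

['zeja', 'zeja', 'jyia']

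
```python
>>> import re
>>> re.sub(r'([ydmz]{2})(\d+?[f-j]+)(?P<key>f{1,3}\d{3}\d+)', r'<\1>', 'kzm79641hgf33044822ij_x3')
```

The replacement refers to a captured group, so each match is rewritten using its own captured text.

'k<zm>ij_x3'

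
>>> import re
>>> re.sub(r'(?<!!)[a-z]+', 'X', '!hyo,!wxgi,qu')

'!hX,!wX,X'

The negative lookaround is zero-width — it rules out positions where the adjacent text would match, without consuming anything.
Each match is replaced by 'X'.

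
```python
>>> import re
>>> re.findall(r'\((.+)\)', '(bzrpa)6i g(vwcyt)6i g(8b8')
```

Walking the string: at [0:18] match '(bzrpa)6i g(vwcyt)', group 1 = 'bzrpa)6i g(vwcyt'.
With a single group, `findall` returns only what that group captured — 1 item.

['bzrpa)6i g(vwcyt']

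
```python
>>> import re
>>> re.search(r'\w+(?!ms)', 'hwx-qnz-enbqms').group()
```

'hwx'

`(?!…)`/`(?<!…)` only lets a position through if the neighbouring text does NOT match; no characters are consumed.
The match spans [0:3] → 'hwx'.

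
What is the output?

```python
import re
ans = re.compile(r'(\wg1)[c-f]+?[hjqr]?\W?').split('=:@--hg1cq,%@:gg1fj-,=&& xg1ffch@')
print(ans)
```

The pattern matches a word character, then the literal 'g1' (captured); then one or more of a character in [c-f] (lazy), then optionally one of [hjqr], then optionally a non-word character.
Matches to split on: at [5:11] → 'hg1cq,'; at [14:20] → 'gg1fj-'; at [25:29] → 'xg1f'.
With a capturing group present, the delimiter's captured portion is kept in the result list.

['=:@--', 'hg1', '%@:', 'gg1', ',=&& ', 'xg1', 'fch@']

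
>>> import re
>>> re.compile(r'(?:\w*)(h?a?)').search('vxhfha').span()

This matches zero or more of a word character (non-capturing group); then optionally a literal 'h', then optionally a literal 'a' (captured).
`re.search` scans for the first position where the pattern succeeds.
The match spans [0:6] → 'vxhfha'.
Captured: group 1 = ''.

(0, 6)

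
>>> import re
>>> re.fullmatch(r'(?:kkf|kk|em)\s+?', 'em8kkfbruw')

For `fullmatch`, every character of the input must be accounted for by the pattern.
Here the pattern can't cover the whole string, so the call returns None.

None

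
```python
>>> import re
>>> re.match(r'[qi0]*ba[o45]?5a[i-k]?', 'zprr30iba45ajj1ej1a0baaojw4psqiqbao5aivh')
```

None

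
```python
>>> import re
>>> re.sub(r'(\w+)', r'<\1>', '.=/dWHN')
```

'.=/<dWHN>'

Pattern: one or more of a word character (captured).
Matches: at [3:7] → 'dWHN'.
`\1` in the replacement pulls in group 1's text for each match.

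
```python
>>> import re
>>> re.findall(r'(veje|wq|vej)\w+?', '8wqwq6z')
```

Scanning left to right: at [1:4] match 'wqw', group 1 = 'wq'.
`findall` collects group 1 from the one match (1 total).

['wq']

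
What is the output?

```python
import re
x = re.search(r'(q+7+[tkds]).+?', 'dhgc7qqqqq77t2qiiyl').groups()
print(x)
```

('qqqqq77t',)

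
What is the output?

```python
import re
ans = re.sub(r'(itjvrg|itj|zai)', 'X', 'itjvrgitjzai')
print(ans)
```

XXX

`|` is ordered: at each position the engine commits to the first alternative that works.
Every occurrence is swapped for 'X'.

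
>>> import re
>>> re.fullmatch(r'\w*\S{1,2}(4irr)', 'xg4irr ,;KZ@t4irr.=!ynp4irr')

This matches zero or more of a word character, then 1 to 2 of a non-whitespace character; then a literal '4', then the literal 'irr' (captured).
`fullmatch` succeeds only if the pattern covers the string from start to end.
Here there's no way to consume every character, so the call returns None.

None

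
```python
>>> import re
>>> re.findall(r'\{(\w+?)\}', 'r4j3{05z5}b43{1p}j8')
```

['05z5', '1p']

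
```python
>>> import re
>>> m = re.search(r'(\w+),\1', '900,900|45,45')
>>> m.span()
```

(0, 7)

`\1` has to match the exact text group 1 already captured.
The match spans [0:7] → '900,900'.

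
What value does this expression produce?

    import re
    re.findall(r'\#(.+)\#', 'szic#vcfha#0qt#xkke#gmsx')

['vcfha#0qt#xkke']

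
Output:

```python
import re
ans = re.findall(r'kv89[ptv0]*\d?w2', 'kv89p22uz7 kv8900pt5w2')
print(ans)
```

The pattern matches the literal 'kv', then the literal '89'; then zero or more of one of [ptv0], then optionally a digit, then the literal 'w2'.
Walking the string: at [11:22] → 'kv8900pt5w2'.
With no groups in the pattern, `findall` gives back each whole match — 1 here.

['kv8900pt5w2']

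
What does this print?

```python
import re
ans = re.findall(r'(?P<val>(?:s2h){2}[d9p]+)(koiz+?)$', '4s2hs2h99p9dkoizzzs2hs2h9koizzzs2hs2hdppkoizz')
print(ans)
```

[('s2hs2hdpp', 'koizz')]

`findall` packs the 2 group values into a tuple for every match.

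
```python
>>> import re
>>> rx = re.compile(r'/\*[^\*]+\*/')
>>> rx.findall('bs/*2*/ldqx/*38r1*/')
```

['/*2*/', '/*38r1*/']

No capturing groups, so `findall` returns the 2 full match strings.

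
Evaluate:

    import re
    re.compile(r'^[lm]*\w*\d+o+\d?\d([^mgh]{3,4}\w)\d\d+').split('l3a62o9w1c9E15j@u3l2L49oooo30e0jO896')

['', 'w1c9E', 'j@u3l2L49oooo30e0jO896']

Pattern: anchored at the start of the string; then zero or more of one of [lm], then zero or more of a word character; then one or more of a digit, then one or more of the literal 'o'; then optionally a digit, then a digit; then 3 to 4 of any character except [mgh], then a word character (captured); then a digit; then one or more of a digit.
Matches to split on: at [0:14] → 'l3a62o9w1c9E15'.
With a capturing group present, the delimiter's captured portion is kept in the result list.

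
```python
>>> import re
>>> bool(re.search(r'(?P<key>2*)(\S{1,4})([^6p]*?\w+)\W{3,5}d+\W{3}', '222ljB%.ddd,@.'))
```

Pattern: zero or more of a literal '2' (captured as 'key'); then 1 to 4 of a non-whitespace character (captured); then zero or more of any character except [6p] (lazy), then one or more of a word character (captured); then 3 to 5 of a non-word character, then one or more of a literal 'd', then exactly 3 of a non-word character.
Unlike `match`, `search` isn't anchored — it looks for the pattern anywhere in the string.
Here the pattern never matches, so the call returns None, and `bool(None)` is False.

False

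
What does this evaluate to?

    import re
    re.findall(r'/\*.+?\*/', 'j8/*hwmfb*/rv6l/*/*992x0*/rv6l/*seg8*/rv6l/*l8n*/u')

A non-greedy quantifier consumes as few characters as it can — just enough that the remainder of the pattern still matches from where it stops; whatever follows it matches normally.
Since nothing is captured, `findall` lists the 4 matched substrings directly.

['/*hwmfb*/', '/*/*992x0*/', '/*seg8*/', '/*l8n*/']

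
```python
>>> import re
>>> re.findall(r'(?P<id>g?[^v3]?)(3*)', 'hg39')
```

[('h', ''), ('g', '3'), ('9', ''), ('', '')]

The pattern matches optionally a literal 'g', then optionally any character except [v3] (captured as 'id'); then zero or more of a literal '3' (captured).
`findall` packs the 2 group values into a tuple for every match.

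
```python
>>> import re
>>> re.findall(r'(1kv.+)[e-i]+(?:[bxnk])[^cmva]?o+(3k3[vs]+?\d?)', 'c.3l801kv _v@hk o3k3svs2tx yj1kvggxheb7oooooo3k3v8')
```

With 2 capturing groups, `findall` returns a 2-tuple per match.

[('1kv _v@hk o3k3svs2tx yj1kvggxh', '3k3v8')]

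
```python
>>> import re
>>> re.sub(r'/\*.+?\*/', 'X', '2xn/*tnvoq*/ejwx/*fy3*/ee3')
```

'2xnXejwxXee3'

Lazy quantifiers expand one character at a time until the remainder of the pattern can match.
Every occurrence is swapped for 'X'.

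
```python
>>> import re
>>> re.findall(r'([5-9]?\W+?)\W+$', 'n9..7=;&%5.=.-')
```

The pattern matches optionally a character in [5-9], then one or more of a non-word character (lazy) (captured); then one or more of a non-word character; then anchored at the end.
Because the quantifier is non-greedy, it stops expanding at the earliest point where the rest of the pattern can succeed.
Walking the string: at [9:14] match '5.=.-', group 1 = '5.'.
With a single group, `findall` returns only what that group captured — 1 item.

['5.']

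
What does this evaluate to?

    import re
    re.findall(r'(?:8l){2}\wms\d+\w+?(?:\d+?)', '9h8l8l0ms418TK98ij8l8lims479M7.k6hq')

Pattern: the literal '8l' repeated 2 times, then a word character, then the literal 'ms'; then one or more of a digit, then one or more of a word character (lazy); then one or more of a digit (lazy) (non-capturing group).
A `+?`/`*?`/`{m,n}?` starts at its minimum and grows only as far as needed for what follows to match.
Scanning left to right: at [2:15] → '8l8l0ms418TK9'; at [18:30] → '8l8lims479M7'.
`findall` yields the raw match text (2 of them) because the pattern has no groups.

['8l8l0ms418TK9', '8l8lims479M7']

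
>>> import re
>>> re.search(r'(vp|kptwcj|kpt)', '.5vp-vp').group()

'vp'

`search` walks the string left to right and returns the first match it finds.
The match spans [2:4] → 'vp'.
Captured: group 1 = 'vp'.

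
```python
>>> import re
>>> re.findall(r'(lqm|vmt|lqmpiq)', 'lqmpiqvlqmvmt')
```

['lqm', 'lqm', 'vmt']

Branches in `(...|...)` are attempted left-to-right; the first branch that allows the whole pattern to succeed is taken.
With a single group, `findall` returns only what that group captured — 3 items.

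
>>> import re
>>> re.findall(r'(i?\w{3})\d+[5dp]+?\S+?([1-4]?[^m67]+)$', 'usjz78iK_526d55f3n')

[('iK_5', '5f3n')]

Pattern: optionally the literal 'i', then exactly 3 of a word character (captured); then one or more of a digit; then one or more of one of [5dp] (lazy), then one or more of a non-whitespace character (lazy); then optionally a character in [1-4], then one or more of any character except [m67] (captured); then anchored at the end.
A `+?`/`*?`/`{m,n}?` starts at its minimum and grows only as far as needed for what follows to match.
Scanning left to right: at [6:18] match 'iK_526d55f3n', groups = ('iK_5', '5f3n').
With 2 capturing groups, `findall` returns a 2-tuple per match.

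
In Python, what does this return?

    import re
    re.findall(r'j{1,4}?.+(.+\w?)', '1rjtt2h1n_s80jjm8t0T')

Pattern: 1 to 4 of the literal 'j' (lazy), then one or more of any character; then one or more of any character, then optionally a word character (captured).
One capturing group, so `findall` returns just the captured substring from the one match — 1 in all.

['T']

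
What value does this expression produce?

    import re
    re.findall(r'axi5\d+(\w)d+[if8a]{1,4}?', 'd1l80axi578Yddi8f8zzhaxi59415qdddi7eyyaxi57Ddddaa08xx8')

The pattern matches the literal 'ax', then the literal 'i5', then one or more of a digit; then a word character (captured); then one or more of the literal 'd', then 1 to 4 of one of [if8a] (lazy).
Walking the string: at [5:15] match 'axi578Yddi', group 1 = 'Y'; at [21:34] match 'axi59415qdddi', group 1 = 'q'; at [38:48] match 'axi57Dddda', group 1 = 'D'.
`findall` collects group 1 from each match (3 total).

['Y', 'q', 'D']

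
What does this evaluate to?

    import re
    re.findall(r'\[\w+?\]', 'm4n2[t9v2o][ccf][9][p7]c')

['[t9v2o]', '[ccf]', '[9]', '[p7]']

With no groups in the pattern, `findall` gives back each whole match — 4 here.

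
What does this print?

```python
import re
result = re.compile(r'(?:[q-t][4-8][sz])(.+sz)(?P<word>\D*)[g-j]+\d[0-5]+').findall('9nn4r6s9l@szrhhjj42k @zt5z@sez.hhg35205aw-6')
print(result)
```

[('9l@sz', 'rhhj')]

Pattern: a character in [q-t], then a character in [4-8], then one of [sz] (non-capturing group); then one or more of any character, then the literal 'sz' (captured); then zero or more of a non-digit (captured as 'word'); then one or more of a character in [g-j], then a digit, then one or more of a character in [0-5].
Multiple groups make `findall` return tuples — one 2-tuple for the one match.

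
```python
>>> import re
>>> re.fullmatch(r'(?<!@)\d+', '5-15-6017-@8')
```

None

The negative lookaround is zero-width — it rules out positions where the adjacent text would match, without consuming anything.
For `fullmatch`, every character of the input must be accounted for by the pattern.
Here the pattern can't cover the whole string, so the call returns None.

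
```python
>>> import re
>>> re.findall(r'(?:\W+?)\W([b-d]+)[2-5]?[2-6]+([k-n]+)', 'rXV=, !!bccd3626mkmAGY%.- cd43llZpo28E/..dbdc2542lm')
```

[('bccd', 'mkm'), ('cd', 'll'), ('dbdc', 'lm')]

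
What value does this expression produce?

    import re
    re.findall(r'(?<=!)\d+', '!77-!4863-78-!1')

['77', '4863', '1']

The `(?=…)`/`(?<=…)` assertion just peeks at neighbouring text; it doesn't advance the match position.
`findall` yields the raw match text (3 of them) because the pattern has no groups.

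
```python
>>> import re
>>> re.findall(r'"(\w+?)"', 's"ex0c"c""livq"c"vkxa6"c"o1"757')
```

Scanning left to right: at [1:7] match '"ex0c"', group 1 = 'ex0c'; at [9:15] match '"livq"', group 1 = 'livq'; at [16:23] match '"vkxa6"', group 1 = 'vkxa6'; at [24:28] match '"o1"', group 1 = 'o1'.
With a single group, `findall` returns only what that group captured — 4 items.

['ex0c', 'livq', 'vkxa6', 'o1']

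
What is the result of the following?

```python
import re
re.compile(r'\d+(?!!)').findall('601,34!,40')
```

['601', '3', '40']

The negative lookaround is zero-width — it rules out positions where the adjacent text would match, without consuming anything.
Matches: at [0:3] → '601'; at [4:5] → '3'; at [8:10] → '40'.
`findall` yields the raw match text (3 of them) because the pattern has no groups.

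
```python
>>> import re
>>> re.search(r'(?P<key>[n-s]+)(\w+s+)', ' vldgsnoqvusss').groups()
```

('snoq', 'vusss')

The pattern matches one or more of a character in [n-s] (captured as 'key'); then one or more of a word character, then one or more of the literal 's' (captured).
`re.search` tries every starting position until one works.
The match spans [5:14] → 'snoqvusss'.
Captured: group 1 = 'snoq', group 2 = 'vusss'.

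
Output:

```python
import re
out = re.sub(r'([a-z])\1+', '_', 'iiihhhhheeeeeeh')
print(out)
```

A backreference is literal: `\1` must see the identical characters the first group matched.
Every occurrence is swapped for '_'.

___h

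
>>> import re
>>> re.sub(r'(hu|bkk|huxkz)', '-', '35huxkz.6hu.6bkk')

Alternation tries branches left to right and keeps the first one that lets the overall match succeed at that position.
Matches: at [2:4] → 'hu'; at [9:11] → 'hu'; at [13:16] → 'bkk'.
Every occurrence is swapped for '-'.

'35-xkz.6-.6-'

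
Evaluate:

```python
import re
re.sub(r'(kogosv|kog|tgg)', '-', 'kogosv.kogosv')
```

The regex engine tests alternatives in the order written; an earlier branch that matches wins even if a later one would match more.
Matches: at [0:6] → 'kogosv'; at [7:13] → 'kogosv'.
Each match is replaced by '-'.

'-.-'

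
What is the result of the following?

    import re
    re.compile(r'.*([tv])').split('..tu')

This matches zero or more of any character; then one of [tv] (captured).
Matches to split on: at [0:3] → '..t'.
Because the pattern has a capturing group, `split` also inserts each captured text between the pieces.

['', 't', 'u']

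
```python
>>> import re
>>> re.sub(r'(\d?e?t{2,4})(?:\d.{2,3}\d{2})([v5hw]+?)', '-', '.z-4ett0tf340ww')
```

Pattern: optionally a digit, then optionally the literal 'e', then 2 to 4 of a literal 't' (captured); then a digit, then 2 to 3 of any character, then exactly 2 of a digit (non-capturing group); then one or more of one of [v5hw] (lazy) (captured).
`sub` substitutes '-' at each match site.

'.z--w'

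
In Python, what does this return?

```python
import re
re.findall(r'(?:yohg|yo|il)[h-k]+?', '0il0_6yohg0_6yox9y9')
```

['yoh']

Scanning left to right: at [6:9] → 'yoh'.
With no groups in the pattern, `findall` gives back each whole match — 1 here.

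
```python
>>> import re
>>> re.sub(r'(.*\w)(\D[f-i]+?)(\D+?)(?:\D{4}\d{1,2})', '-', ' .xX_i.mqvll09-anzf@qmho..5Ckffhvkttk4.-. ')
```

Pattern: zero or more of any character, then a word character (captured); then a non-digit, then one or more of a character in [f-i] (lazy) (captured); then one or more of a non-digit (lazy) (captured); then exactly 4 of a non-digit, then 1 to 2 of a digit (non-capturing group).
Matches: at [0:38] → ' .xX_i.mqvll09-anzf@qmho..5Ckffhvkttk4'.
`sub` substitutes '-' at each match site.

'-.-. '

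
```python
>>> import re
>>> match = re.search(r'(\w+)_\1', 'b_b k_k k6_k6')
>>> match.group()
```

'b_b'

After group 1 captures some text, `\1` only succeeds where that same text appears again.
Unlike `match`, `search` isn't anchored — it looks for the pattern anywhere in the string.
The match spans [0:3] → 'b_b'.
Captured: group 1 = 'b'.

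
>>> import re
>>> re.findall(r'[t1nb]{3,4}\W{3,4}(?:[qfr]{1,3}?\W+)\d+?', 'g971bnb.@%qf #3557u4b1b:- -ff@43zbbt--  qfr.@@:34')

['1bnb.@%qf #3', 'b1b:- -ff@4', 'bbt--  qfr.@@:3']

Pattern: 3 to 4 of one of [t1nb], then 3 to 4 of a non-word character; then 1 to 3 of one of [qfr] (lazy), then one or more of a non-word character (non-capturing group); then one or more of a digit (lazy).
Lazy quantifiers expand one character at a time until the remainder of the pattern can match.
Matches: at [3:15] → '1bnb.@%qf #3'; at [20:31] → 'b1b:- -ff@4'; at [33:48] → 'bbt--  qfr.@@:3'.
`findall` yields the raw match text (3 of them) because the pattern has no groups.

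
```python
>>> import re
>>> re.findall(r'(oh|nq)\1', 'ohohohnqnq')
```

`\1` is not a pattern — it's the concrete string captured by group 1, re-applied verbatim.
`findall` collects group 1 from each match (2 total).

['oh', 'nq']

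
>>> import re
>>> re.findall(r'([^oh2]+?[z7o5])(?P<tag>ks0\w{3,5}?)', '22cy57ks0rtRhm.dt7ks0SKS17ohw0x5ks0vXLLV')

[('cy57', 'ks0rtR'), ('m.dt7', 'ks0SKS'), ('w0x5', 'ks0vXL')]

The pattern matches one or more of any character except [oh2] (lazy), then one of [z7o5] (captured); then the literal 'ks0', then 3 to 5 of a word character (lazy) (captured as 'tag').
Lazy quantifiers expand one character at a time until the remainder of the pattern can match.
Scanning left to right: at [2:12] match 'cy57ks0rtR', groups = ('cy57', 'ks0rtR'); at [13:24] match 'm.dt7ks0SKS', groups = ('m.dt7', 'ks0SKS'); at [28:38] match 'w0x5ks0vXL', groups = ('w0x5', 'ks0vXL').
With 2 capturing groups, `findall` returns a 2-tuple per match.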